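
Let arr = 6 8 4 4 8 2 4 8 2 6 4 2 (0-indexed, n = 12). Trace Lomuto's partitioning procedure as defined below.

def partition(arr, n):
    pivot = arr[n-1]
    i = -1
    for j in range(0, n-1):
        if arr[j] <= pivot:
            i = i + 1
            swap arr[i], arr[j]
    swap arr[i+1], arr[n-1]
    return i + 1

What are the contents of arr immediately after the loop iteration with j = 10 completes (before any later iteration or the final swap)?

pivot = arr[11] = 2; i = -1
j=0: arr[0]=6 > 2 → no swap
j=1: arr[1]=8 > 2 → no swap
j=2: arr[2]=4 > 2 → no swap
j=3: arr[3]=4 > 2 → no swap
j=4: arr[4]=8 > 2 → no swap
j=5: arr[5]=2 ≤ 2 → i=0, swap arr[0],arr[5] → 2 8 4 4 8 6 4 8 2 6 4 2
j=6: arr[6]=4 > 2 → no swap
j=7: arr[7]=8 > 2 → no swap
j=8: arr[8]=2 ≤ 2 → i=1, swap arr[1],arr[8] → 2 2 4 4 8 6 4 8 8 6 4 2
j=9: arr[9]=6 > 2 → no swap
j=10: arr[10]=4 > 2 → no swap
(after j=10) arr = 2 2 4 4 8 6 4 8 8 6 4 2

2 2 4 4 8 6 4 8 8 6 4 2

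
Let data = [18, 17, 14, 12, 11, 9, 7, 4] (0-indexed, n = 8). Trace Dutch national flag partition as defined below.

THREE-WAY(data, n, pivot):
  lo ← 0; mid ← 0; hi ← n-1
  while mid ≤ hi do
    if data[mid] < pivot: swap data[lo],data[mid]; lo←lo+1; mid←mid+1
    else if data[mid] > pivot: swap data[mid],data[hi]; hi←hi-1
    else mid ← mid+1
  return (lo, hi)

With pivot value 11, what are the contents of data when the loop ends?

pivot = 11; lo=0, mid=0, hi=7
data[mid]=18>11: swap data[0],data[7]; hi=6 → [4, 17, 14, 12, 11, 9, 7, 18]
data[mid]=4<11: swap data[0],data[0]; lo=1,mid=1 → [4, 17, 14, 12, 11, 9, 7, 18]
data[mid]=17>11: swap data[1],data[6]; hi=5 → [4, 7, 14, 12, 11, 9, 17, 18]
data[mid]=7<11: swap data[1],data[1]; lo=2,mid=2 → [4, 7, 14, 12, 11, 9, 17, 18]
data[mid]=14>11: swap data[2],data[5]; hi=4 → [4, 7, 9, 12, 11, 14, 17, 18]
data[mid]=9<11: swap data[2],data[2]; lo=3,mid=3 → [4, 7, 9, 12, 11, 14, 17, 18]
data[mid]=12>11: swap data[3],data[4]; hi=3 → [4, 7, 9, 11, 12, 14, 17, 18]
data[mid]=11=11: mid=4
end: lo=3, hi=3; data = [4, 7, 9, 11, 12, 14, 17, 18]

[4, 7, 9, 11, 12, 14, 17, 18]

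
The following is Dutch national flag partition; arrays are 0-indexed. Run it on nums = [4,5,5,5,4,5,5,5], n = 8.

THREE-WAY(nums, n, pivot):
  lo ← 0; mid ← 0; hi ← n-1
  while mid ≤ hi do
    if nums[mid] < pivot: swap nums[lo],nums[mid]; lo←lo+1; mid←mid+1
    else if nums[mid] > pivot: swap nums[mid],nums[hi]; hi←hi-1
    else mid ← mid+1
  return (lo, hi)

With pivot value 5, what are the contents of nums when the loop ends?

[4,4,5,5,5,5,5,5]

lo=0 mid=0 hi=7
4<5: swap(0,0), lo=1 mid=1 ⇒ [4,5,5,5,4,5,5,5]
5=5: mid=2
5=5: mid=3
5=5: mid=4
4<5: swap(1,4), lo=2 mid=5 ⇒ [4,4,5,5,5,5,5,5]
5=5: mid=6
5=5: mid=7
5=5: mid=8
done. lo=2 hi=7; nums=[4,4,5,5,5,5,5,5]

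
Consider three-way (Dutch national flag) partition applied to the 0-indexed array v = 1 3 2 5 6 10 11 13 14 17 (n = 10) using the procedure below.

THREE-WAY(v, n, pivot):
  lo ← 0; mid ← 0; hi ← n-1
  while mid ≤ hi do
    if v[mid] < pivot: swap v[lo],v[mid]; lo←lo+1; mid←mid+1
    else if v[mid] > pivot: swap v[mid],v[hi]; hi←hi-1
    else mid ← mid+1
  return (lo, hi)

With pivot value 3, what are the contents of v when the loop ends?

1 2 3 6 10 11 13 14 17 5

pivot = 3; lo=0, mid=0, hi=9
v[mid]=1<3: swap v[0],v[0]; lo=1,mid=1 → 1 3 2 5 6 10 11 13 14 17
v[mid]=3=3: mid=2
v[mid]=2<3: swap v[1],v[2]; lo=2,mid=3 → 1 2 3 5 6 10 11 13 14 17
v[mid]=5>3: swap v[3],v[9]; hi=8 → 1 2 3 17 6 10 11 13 14 5
v[mid]=17>3: swap v[3],v[8]; hi=7 → 1 2 3 14 6 10 11 13 17 5
v[mid]=14>3: swap v[3],v[7]; hi=6 → 1 2 3 13 6 10 11 14 17 5
v[mid]=13>3: swap v[3],v[6]; hi=5 → 1 2 3 11 6 10 13 14 17 5
v[mid]=11>3: swap v[3],v[5]; hi=4 → 1 2 3 10 6 11 13 14 17 5
v[mid]=10>3: swap v[3],v[4]; hi=3 → 1 2 3 6 10 11 13 14 17 5
v[mid]=6>3: swap v[3],v[3]; hi=2 → 1 2 3 6 10 11 13 14 17 5
end: lo=2, hi=2; v = 1 2 3 6 10 11 13 14 17 5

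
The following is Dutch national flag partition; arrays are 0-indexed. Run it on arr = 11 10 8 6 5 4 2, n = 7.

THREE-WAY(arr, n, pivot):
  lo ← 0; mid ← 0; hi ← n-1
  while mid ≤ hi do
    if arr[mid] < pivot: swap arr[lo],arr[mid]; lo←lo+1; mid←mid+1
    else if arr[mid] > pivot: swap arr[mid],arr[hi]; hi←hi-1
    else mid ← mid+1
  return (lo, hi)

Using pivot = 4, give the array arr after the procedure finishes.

pivot = 4; lo=0, mid=0, hi=6
arr[mid]=11>4: swap arr[0],arr[6]; hi=5 → 2 10 8 6 5 4 11
arr[mid]=2<4: swap arr[0],arr[0]; lo=1,mid=1 → 2 10 8 6 5 4 11
arr[mid]=10>4: swap arr[1],arr[5]; hi=4 → 2 4 8 6 5 10 11
arr[mid]=4=4: mid=2
arr[mid]=8>4: swap arr[2],arr[4]; hi=3 → 2 4 5 6 8 10 11
arr[mid]=5>4: swap arr[2],arr[3]; hi=2 → 2 4 6 5 8 10 11
arr[mid]=6>4: swap arr[2],arr[2]; hi=1 → 2 4 6 5 8 10 11
end: lo=1, hi=1; arr = 2 4 6 5 8 10 11

2 4 6 5 8 10 11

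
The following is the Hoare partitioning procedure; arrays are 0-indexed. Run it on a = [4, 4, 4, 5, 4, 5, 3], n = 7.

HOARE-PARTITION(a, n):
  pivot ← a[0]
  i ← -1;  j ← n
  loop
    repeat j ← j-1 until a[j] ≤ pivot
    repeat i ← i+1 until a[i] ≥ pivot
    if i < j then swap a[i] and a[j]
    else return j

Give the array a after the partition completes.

pivot=4
j stops at 6 (3), i stops at 0 (4); swap ⇒ [3, 4, 4, 5, 4, 5, 4]
j stops at 4 (4), i stops at 1 (4); swap ⇒ [3, 4, 4, 5, 4, 5, 4]
j stops at 2, i stops at 2; i≥j ⇒ return 2. a=[3, 4, 4, 5, 4, 5, 4]

[3, 4, 4, 5, 4, 5, 4]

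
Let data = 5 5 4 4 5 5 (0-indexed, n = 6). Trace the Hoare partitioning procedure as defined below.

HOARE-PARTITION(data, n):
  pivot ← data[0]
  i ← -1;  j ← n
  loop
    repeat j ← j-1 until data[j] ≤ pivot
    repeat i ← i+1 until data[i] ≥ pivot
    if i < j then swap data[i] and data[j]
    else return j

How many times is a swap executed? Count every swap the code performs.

pivot = data[0] = 5; i = -1, j = 6
j→5 (data[5]=5≤5), i→0 (data[0]=5≥5); i<j, swap → 5 5 4 4 5 5
j→4 (data[4]=5≤5), i→1 (data[1]=5≥5); i<j, swap → 5 5 4 4 5 5
j→3, i→4; i≥j, return j=3. data = 5 5 4 4 5 5

2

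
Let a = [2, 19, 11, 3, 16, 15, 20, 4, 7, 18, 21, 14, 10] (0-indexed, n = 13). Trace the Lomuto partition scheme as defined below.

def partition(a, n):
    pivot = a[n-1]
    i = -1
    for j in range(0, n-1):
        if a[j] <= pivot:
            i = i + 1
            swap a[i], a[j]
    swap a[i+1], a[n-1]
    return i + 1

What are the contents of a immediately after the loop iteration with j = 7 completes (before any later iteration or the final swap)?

[2, 3, 4, 19, 16, 15, 20, 11, 7, 18, 21, 14, 10]

pivot = a[12] = 10; i = -1
j=0: a[0]=2 ≤ 10 → i=0, swap a[0],a[0] (no change) → [2, 19, 11, 3, 16, 15, 20, 4, 7, 18, 21, 14, 10]
j=1: a[1]=19 > 10 → no swap
j=2: a[2]=11 > 10 → no swap
j=3: a[3]=3 ≤ 10 → i=1, swap a[1],a[3] → [2, 3, 11, 19, 16, 15, 20, 4, 7, 18, 21, 14, 10]
j=4: a[4]=16 > 10 → no swap
j=5: a[5]=15 > 10 → no swap
j=6: a[6]=20 > 10 → no swap
j=7: a[7]=4 ≤ 10 → i=2, swap a[2],a[7] → [2, 3, 4, 19, 16, 15, 20, 11, 7, 18, 21, 14, 10]
(after j=7) a = [2, 3, 4, 19, 16, 15, 20, 11, 7, 18, 21, 14, 10]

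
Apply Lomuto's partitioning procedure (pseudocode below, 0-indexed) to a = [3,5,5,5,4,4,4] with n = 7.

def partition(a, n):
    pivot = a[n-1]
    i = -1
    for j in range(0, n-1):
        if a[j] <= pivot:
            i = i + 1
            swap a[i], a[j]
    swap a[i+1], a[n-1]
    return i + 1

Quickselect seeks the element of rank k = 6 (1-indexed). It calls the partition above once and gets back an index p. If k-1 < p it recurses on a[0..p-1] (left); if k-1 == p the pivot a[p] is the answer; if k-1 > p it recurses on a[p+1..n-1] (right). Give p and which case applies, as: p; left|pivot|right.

pivot=4, i=-1
j=0: 3≤4, i=0, swap(0,0) ⇒ [3,5,5,5,4,4,4]
j=1: 5>4, skip
j=2: 5>4, skip
j=3: 5>4, skip
j=4: 4≤4, i=1, swap(1,4) ⇒ [3,4,5,5,5,4,4]
j=5: 4≤4, i=2, swap(2,5) ⇒ [3,4,4,5,5,5,4]
swap(3,6) ⇒ [3,4,4,4,5,5,5]; return 3
p = 3; k-1 = 5 > 3 ⇒ right

3; right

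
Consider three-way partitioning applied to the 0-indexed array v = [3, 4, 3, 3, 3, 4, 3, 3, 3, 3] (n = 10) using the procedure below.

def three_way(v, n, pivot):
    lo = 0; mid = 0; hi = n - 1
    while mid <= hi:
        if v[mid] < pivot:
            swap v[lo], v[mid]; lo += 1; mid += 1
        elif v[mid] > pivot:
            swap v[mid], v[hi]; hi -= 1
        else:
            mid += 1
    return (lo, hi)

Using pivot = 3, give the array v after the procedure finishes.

[3, 3, 3, 3, 3, 3, 3, 3, 4, 4]

pivot = 3; lo=0, mid=0, hi=9
v[mid]=3=3: mid=1
v[mid]=4>3: swap v[1],v[9]; hi=8 → [3, 3, 3, 3, 3, 4, 3, 3, 3, 4]
v[mid]=3=3: mid=2
v[mid]=3=3: mid=3
v[mid]=3=3: mid=4
v[mid]=3=3: mid=5
v[mid]=4>3: swap v[5],v[8]; hi=7 → [3, 3, 3, 3, 3, 3, 3, 3, 4, 4]
v[mid]=3=3: mid=6
v[mid]=3=3: mid=7
v[mid]=3=3: mid=8
end: lo=0, hi=7; v = [3, 3, 3, 3, 3, 3, 3, 3, 4, 4]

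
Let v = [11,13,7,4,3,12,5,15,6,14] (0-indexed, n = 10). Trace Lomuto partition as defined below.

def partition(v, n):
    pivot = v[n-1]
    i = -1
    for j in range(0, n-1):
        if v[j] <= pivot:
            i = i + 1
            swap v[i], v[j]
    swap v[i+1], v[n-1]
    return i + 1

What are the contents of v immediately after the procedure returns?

pivot = v[9] = 14; i = -1
j=0: v[0]=11 ≤ 14 → i=0, swap v[0],v[0] (no change) → [11,13,7,4,3,12,5,15,6,14]
j=1: v[1]=13 ≤ 14 → i=1, swap v[1],v[1] (no change) → [11,13,7,4,3,12,5,15,6,14]
j=2: v[2]=7 ≤ 14 → i=2, swap v[2],v[2] (no change) → [11,13,7,4,3,12,5,15,6,14]
j=3: v[3]=4 ≤ 14 → i=3, swap v[3],v[3] (no change) → [11,13,7,4,3,12,5,15,6,14]
j=4: v[4]=3 ≤ 14 → i=4, swap v[4],v[4] (no change) → [11,13,7,4,3,12,5,15,6,14]
j=5: v[5]=12 ≤ 14 → i=5, swap v[5],v[5] (no change) → [11,13,7,4,3,12,5,15,6,14]
j=6: v[6]=5 ≤ 14 → i=6, swap v[6],v[6] (no change) → [11,13,7,4,3,12,5,15,6,14]
j=7: v[7]=15 > 14 → no swap
j=8: v[8]=6 ≤ 14 → i=7, swap v[7],v[8] → [11,13,7,4,3,12,5,6,15,14]
final swap v[8],v[9] → [11,13,7,4,3,12,5,6,14,15]; return 8

[11,13,7,4,3,12,5,6,14,15]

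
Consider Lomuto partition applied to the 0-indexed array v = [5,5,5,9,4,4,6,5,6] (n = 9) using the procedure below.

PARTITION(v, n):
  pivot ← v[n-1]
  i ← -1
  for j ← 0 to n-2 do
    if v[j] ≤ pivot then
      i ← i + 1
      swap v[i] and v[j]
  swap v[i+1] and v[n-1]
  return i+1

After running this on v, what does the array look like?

pivot = v[8] = 6; i = -1
j=0: v[0]=5 ≤ 6 → i=0, swap v[0],v[0] (no change) → [5,5,5,9,4,4,6,5,6]
j=1: v[1]=5 ≤ 6 → i=1, swap v[1],v[1] (no change) → [5,5,5,9,4,4,6,5,6]
j=2: v[2]=5 ≤ 6 → i=2, swap v[2],v[2] (no change) → [5,5,5,9,4,4,6,5,6]
j=3: v[3]=9 > 6 → no swap
j=4: v[4]=4 ≤ 6 → i=3, swap v[3],v[4] → [5,5,5,4,9,4,6,5,6]
j=5: v[5]=4 ≤ 6 → i=4, swap v[4],v[5] → [5,5,5,4,4,9,6,5,6]
j=6: v[6]=6 ≤ 6 → i=5, swap v[5],v[6] → [5,5,5,4,4,6,9,5,6]
j=7: v[7]=5 ≤ 6 → i=6, swap v[6],v[7] → [5,5,5,4,4,6,5,9,6]
final swap v[7],v[8] → [5,5,5,4,4,6,5,6,9]; return 7

[5,5,5,4,4,6,5,6,9]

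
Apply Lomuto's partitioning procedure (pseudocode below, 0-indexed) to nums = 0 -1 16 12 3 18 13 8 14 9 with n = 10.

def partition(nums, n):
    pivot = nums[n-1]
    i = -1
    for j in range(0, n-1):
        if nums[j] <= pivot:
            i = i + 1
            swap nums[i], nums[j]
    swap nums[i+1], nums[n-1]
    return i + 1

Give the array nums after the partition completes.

0 -1 3 8 9 18 13 12 14 16

pivot = nums[9] = 9; i = -1
j=0: nums[0]=0 ≤ 9 → i=0, swap nums[0],nums[0] (no change) → 0 -1 16 12 3 18 13 8 14 9
j=1: nums[1]=-1 ≤ 9 → i=1, swap nums[1],nums[1] (no change) → 0 -1 16 12 3 18 13 8 14 9
j=2: nums[2]=16 > 9 → no swap
j=3: nums[3]=12 > 9 → no swap
j=4: nums[4]=3 ≤ 9 → i=2, swap nums[2],nums[4] → 0 -1 3 12 16 18 13 8 14 9
j=5: nums[5]=18 > 9 → no swap
j=6: nums[6]=13 > 9 → no swap
j=7: nums[7]=8 ≤ 9 → i=3, swap nums[3],nums[7] → 0 -1 3 8 16 18 13 12 14 9
j=8: nums[8]=14 > 9 → no swap
final swap nums[4],nums[9] → 0 -1 3 8 9 18 13 12 14 16; return 4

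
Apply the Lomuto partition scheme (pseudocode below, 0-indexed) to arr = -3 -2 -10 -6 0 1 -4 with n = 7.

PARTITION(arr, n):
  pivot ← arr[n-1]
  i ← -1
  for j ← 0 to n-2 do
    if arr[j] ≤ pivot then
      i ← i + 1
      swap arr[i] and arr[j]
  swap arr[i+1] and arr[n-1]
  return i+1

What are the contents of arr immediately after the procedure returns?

pivot=-4, i=-1
j=0: -3>-4, skip
j=1: -2>-4, skip
j=2: -10≤-4, i=0, swap(0,2) ⇒ -10 -2 -3 -6 0 1 -4
j=3: -6≤-4, i=1, swap(1,3) ⇒ -10 -6 -3 -2 0 1 -4
j=4: 0>-4, skip
j=5: 1>-4, skip
swap(2,6) ⇒ -10 -6 -4 -2 0 1 -3; return 2

-10 -6 -4 -2 0 1 -3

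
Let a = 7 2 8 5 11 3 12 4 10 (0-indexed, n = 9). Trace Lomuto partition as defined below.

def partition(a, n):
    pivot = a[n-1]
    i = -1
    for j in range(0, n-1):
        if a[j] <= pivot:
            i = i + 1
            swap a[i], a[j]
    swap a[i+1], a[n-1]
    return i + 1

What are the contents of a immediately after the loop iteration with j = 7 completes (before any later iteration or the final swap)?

pivot = a[8] = 10; i = -1
j=0: a[0]=7 ≤ 10 → i=0, swap a[0],a[0] (no change) → 7 2 8 5 11 3 12 4 10
j=1: a[1]=2 ≤ 10 → i=1, swap a[1],a[1] (no change) → 7 2 8 5 11 3 12 4 10
j=2: a[2]=8 ≤ 10 → i=2, swap a[2],a[2] (no change) → 7 2 8 5 11 3 12 4 10
j=3: a[3]=5 ≤ 10 → i=3, swap a[3],a[3] (no change) → 7 2 8 5 11 3 12 4 10
j=4: a[4]=11 > 10 → no swap
j=5: a[5]=3 ≤ 10 → i=4, swap a[4],a[5] → 7 2 8 5 3 11 12 4 10
j=6: a[6]=12 > 10 → no swap
j=7: a[7]=4 ≤ 10 → i=5, swap a[5],a[7] → 7 2 8 5 3 4 12 11 10
(after j=7) a = 7 2 8 5 3 4 12 11 10

7 2 8 5 3 4 12 11 10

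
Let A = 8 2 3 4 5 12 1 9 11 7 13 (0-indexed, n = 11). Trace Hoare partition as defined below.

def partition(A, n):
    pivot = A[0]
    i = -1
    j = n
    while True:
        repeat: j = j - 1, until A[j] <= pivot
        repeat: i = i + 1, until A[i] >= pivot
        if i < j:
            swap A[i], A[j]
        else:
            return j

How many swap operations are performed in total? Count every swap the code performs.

2

pivot = A[0] = 8; i = -1, j = 11
j→9 (A[9]=7≤8), i→0 (A[0]=8≥8); i<j, swap → 7 2 3 4 5 12 1 9 11 8 13
j→6 (A[6]=1≤8), i→5 (A[5]=12≥8); i<j, swap → 7 2 3 4 5 1 12 9 11 8 13
j→5, i→6; i≥j, return j=5. A = 7 2 3 4 5 1 12 9 11 8 13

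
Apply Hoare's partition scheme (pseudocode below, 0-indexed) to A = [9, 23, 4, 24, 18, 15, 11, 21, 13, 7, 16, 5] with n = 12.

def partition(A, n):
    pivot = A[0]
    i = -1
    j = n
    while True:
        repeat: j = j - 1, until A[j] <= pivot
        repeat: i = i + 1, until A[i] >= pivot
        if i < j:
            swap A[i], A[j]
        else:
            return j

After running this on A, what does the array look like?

pivot = A[0] = 9; i = -1, j = 12
j→11 (A[11]=5≤9), i→0 (A[0]=9≥9); i<j, swap → [5, 23, 4, 24, 18, 15, 11, 21, 13, 7, 16, 9]
j→9 (A[9]=7≤9), i→1 (A[1]=23≥9); i<j, swap → [5, 7, 4, 24, 18, 15, 11, 21, 13, 23, 16, 9]
j→2, i→3; i≥j, return j=2. A = [5, 7, 4, 24, 18, 15, 11, 21, 13, 23, 16, 9]

[5, 7, 4, 24, 18, 15, 11, 21, 13, 23, 16, 9]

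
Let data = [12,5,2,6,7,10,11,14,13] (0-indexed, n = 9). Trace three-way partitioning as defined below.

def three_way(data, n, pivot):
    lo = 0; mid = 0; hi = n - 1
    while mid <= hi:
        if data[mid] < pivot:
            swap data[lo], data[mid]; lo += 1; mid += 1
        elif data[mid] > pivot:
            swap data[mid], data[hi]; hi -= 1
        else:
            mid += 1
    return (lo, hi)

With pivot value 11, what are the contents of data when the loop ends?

[5,2,6,7,10,11,14,13,12]

pivot = 11; lo=0, mid=0, hi=8
data[mid]=12>11: swap data[0],data[8]; hi=7 → [13,5,2,6,7,10,11,14,12]
data[mid]=13>11: swap data[0],data[7]; hi=6 → [14,5,2,6,7,10,11,13,12]
data[mid]=14>11: swap data[0],data[6]; hi=5 → [11,5,2,6,7,10,14,13,12]
data[mid]=11=11: mid=1
data[mid]=5<11: swap data[0],data[1]; lo=1,mid=2 → [5,11,2,6,7,10,14,13,12]
data[mid]=2<11: swap data[1],data[2]; lo=2,mid=3 → [5,2,11,6,7,10,14,13,12]
data[mid]=6<11: swap data[2],data[3]; lo=3,mid=4 → [5,2,6,11,7,10,14,13,12]
data[mid]=7<11: swap data[3],data[4]; lo=4,mid=5 → [5,2,6,7,11,10,14,13,12]
data[mid]=10<11: swap data[4],data[5]; lo=5,mid=6 → [5,2,6,7,10,11,14,13,12]
end: lo=5, hi=5; data = [5,2,6,7,10,11,14,13,12]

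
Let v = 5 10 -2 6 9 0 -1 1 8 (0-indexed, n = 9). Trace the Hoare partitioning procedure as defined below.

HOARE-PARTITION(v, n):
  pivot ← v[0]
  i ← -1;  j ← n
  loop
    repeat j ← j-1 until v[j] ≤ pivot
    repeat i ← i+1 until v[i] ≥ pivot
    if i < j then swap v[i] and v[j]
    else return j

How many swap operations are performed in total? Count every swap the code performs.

3

pivot = v[0] = 5; i = -1, j = 9
j→7 (v[7]=1≤5), i→0 (v[0]=5≥5); i<j, swap → 1 10 -2 6 9 0 -1 5 8
j→6 (v[6]=-1≤5), i→1 (v[1]=10≥5); i<j, swap → 1 -1 -2 6 9 0 10 5 8
j→5 (v[5]=0≤5), i→3 (v[3]=6≥5); i<j, swap → 1 -1 -2 0 9 6 10 5 8
j→3, i→4; i≥j, return j=3. v = 1 -1 -2 0 9 6 10 5 8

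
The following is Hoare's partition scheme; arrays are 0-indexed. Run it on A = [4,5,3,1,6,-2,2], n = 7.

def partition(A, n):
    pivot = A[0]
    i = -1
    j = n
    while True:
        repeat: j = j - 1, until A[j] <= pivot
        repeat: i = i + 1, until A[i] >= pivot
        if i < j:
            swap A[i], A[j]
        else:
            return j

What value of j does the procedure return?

3

pivot = A[0] = 4; i = -1, j = 7
j→6 (A[6]=2≤4), i→0 (A[0]=4≥4); i<j, swap → [2,5,3,1,6,-2,4]
j→5 (A[5]=-2≤4), i→1 (A[1]=5≥4); i<j, swap → [2,-2,3,1,6,5,4]
j→3, i→4; i≥j, return j=3. A = [2,-2,3,1,6,5,4]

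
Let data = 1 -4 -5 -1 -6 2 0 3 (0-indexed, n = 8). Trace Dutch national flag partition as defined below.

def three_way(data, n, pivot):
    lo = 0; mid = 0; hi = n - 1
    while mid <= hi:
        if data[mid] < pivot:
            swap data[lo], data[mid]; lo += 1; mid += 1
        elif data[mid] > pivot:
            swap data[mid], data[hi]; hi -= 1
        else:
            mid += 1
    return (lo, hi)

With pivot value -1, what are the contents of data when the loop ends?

pivot = -1; lo=0, mid=0, hi=7
data[mid]=1>-1: swap data[0],data[7]; hi=6 → 3 -4 -5 -1 -6 2 0 1
data[mid]=3>-1: swap data[0],data[6]; hi=5 → 0 -4 -5 -1 -6 2 3 1
data[mid]=0>-1: swap data[0],data[5]; hi=4 → 2 -4 -5 -1 -6 0 3 1
data[mid]=2>-1: swap data[0],data[4]; hi=3 → -6 -4 -5 -1 2 0 3 1
data[mid]=-6<-1: swap data[0],data[0]; lo=1,mid=1 → -6 -4 -5 -1 2 0 3 1
data[mid]=-4<-1: swap data[1],data[1]; lo=2,mid=2 → -6 -4 -5 -1 2 0 3 1
data[mid]=-5<-1: swap data[2],data[2]; lo=3,mid=3 → -6 -4 -5 -1 2 0 3 1
data[mid]=-1=-1: mid=4
end: lo=3, hi=3; data = -6 -4 -5 -1 2 0 3 1

-6 -4 -5 -1 2 0 3 1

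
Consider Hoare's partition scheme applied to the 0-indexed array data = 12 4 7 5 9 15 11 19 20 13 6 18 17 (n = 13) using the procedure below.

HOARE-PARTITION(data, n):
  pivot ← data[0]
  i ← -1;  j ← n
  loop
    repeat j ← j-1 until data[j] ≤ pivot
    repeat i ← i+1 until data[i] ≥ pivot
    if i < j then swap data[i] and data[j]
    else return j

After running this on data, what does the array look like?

pivot = data[0] = 12; i = -1, j = 13
j→10 (data[10]=6≤12), i→0 (data[0]=12≥12); i<j, swap → 6 4 7 5 9 15 11 19 20 13 12 18 17
j→6 (data[6]=11≤12), i→5 (data[5]=15≥12); i<j, swap → 6 4 7 5 9 11 15 19 20 13 12 18 17
j→5, i→6; i≥j, return j=5. data = 6 4 7 5 9 11 15 19 20 13 12 18 17

6 4 7 5 9 11 15 19 20 13 12 18 17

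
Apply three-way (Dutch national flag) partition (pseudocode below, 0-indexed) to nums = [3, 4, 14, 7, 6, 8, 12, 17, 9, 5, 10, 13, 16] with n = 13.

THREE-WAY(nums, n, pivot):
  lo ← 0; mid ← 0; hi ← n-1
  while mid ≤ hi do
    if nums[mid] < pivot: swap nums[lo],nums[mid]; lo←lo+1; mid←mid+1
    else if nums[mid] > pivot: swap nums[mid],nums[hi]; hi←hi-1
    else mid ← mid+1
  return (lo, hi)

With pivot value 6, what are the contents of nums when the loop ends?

lo=0 mid=0 hi=12
3<6: swap(0,0), lo=1 mid=1 ⇒ [3, 4, 14, 7, 6, 8, 12, 17, 9, 5, 10, 13, 16]
4<6: swap(1,1), lo=2 mid=2 ⇒ [3, 4, 14, 7, 6, 8, 12, 17, 9, 5, 10, 13, 16]
14>6: swap(2,12), hi=11 ⇒ [3, 4, 16, 7, 6, 8, 12, 17, 9, 5, 10, 13, 14]
16>6: swap(2,11), hi=10 ⇒ [3, 4, 13, 7, 6, 8, 12, 17, 9, 5, 10, 16, 14]
13>6: swap(2,10), hi=9 ⇒ [3, 4, 10, 7, 6, 8, 12, 17, 9, 5, 13, 16, 14]
10>6: swap(2,9), hi=8 ⇒ [3, 4, 5, 7, 6, 8, 12, 17, 9, 10, 13, 16, 14]
5<6: swap(2,2), lo=3 mid=3 ⇒ [3, 4, 5, 7, 6, 8, 12, 17, 9, 10, 13, 16, 14]
7>6: swap(3,8), hi=7 ⇒ [3, 4, 5, 9, 6, 8, 12, 17, 7, 10, 13, 16, 14]
9>6: swap(3,7), hi=6 ⇒ [3, 4, 5, 17, 6, 8, 12, 9, 7, 10, 13, 16, 14]
17>6: swap(3,6), hi=5 ⇒ [3, 4, 5, 12, 6, 8, 17, 9, 7, 10, 13, 16, 14]
12>6: swap(3,5), hi=4 ⇒ [3, 4, 5, 8, 6, 12, 17, 9, 7, 10, 13, 16, 14]
8>6: swap(3,4), hi=3 ⇒ [3, 4, 5, 6, 8, 12, 17, 9, 7, 10, 13, 16, 14]
6=6: mid=4
done. lo=3 hi=3; nums=[3, 4, 5, 6, 8, 12, 17, 9, 7, 10, 13, 16, 14]

[3, 4, 5, 6, 8, 12, 17, 9, 7, 10, 13, 16, 14]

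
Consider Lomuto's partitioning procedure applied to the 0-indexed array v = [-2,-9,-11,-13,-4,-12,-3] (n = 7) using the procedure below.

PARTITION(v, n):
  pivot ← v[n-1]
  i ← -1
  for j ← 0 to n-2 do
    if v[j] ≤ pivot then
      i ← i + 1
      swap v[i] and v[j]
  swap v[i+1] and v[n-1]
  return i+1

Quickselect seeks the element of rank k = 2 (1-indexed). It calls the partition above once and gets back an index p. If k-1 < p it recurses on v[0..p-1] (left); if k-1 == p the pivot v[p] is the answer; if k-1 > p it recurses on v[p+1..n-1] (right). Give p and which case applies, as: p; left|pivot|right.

5; left

pivot = v[6] = -3; i = -1
j=0: v[0]=-2 > -3 → no swap
j=1: v[1]=-9 ≤ -3 → i=0, swap v[0],v[1] → [-9,-2,-11,-13,-4,-12,-3]
j=2: v[2]=-11 ≤ -3 → i=1, swap v[1],v[2] → [-9,-11,-2,-13,-4,-12,-3]
j=3: v[3]=-13 ≤ -3 → i=2, swap v[2],v[3] → [-9,-11,-13,-2,-4,-12,-3]
j=4: v[4]=-4 ≤ -3 → i=3, swap v[3],v[4] → [-9,-11,-13,-4,-2,-12,-3]
j=5: v[5]=-12 ≤ -3 → i=4, swap v[4],v[5] → [-9,-11,-13,-4,-12,-2,-3]
final swap v[5],v[6] → [-9,-11,-13,-4,-12,-3,-2]; return 5
p = 5; k-1 = 1 < 5 ⇒ left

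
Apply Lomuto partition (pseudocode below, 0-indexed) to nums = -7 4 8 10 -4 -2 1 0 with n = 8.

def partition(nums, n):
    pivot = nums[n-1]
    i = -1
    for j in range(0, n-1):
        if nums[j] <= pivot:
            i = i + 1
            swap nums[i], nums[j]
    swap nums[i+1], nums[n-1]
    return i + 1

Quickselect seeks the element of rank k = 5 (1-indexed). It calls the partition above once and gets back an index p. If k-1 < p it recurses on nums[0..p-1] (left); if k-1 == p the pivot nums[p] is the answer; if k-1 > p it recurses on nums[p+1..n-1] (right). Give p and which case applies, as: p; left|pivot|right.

3; right

pivot = nums[7] = 0; i = -1
j=0: nums[0]=-7 ≤ 0 → i=0, swap nums[0],nums[0] (no change) → -7 4 8 10 -4 -2 1 0
j=1: nums[1]=4 > 0 → no swap
j=2: nums[2]=8 > 0 → no swap
j=3: nums[3]=10 > 0 → no swap
j=4: nums[4]=-4 ≤ 0 → i=1, swap nums[1],nums[4] → -7 -4 8 10 4 -2 1 0
j=5: nums[5]=-2 ≤ 0 → i=2, swap nums[2],nums[5] → -7 -4 -2 10 4 8 1 0
j=6: nums[6]=1 > 0 → no swap
final swap nums[3],nums[7] → -7 -4 -2 0 4 8 1 10; return 3
p = 3; k-1 = 4 > 3 ⇒ right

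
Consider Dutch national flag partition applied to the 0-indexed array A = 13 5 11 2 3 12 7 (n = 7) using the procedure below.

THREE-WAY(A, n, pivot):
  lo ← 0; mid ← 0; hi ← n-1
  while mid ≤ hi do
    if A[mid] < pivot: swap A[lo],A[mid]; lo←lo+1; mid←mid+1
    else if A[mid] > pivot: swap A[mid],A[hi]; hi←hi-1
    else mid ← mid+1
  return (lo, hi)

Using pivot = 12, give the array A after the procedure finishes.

7 5 11 2 3 12 13

pivot = 12; lo=0, mid=0, hi=6
A[mid]=13>12: swap A[0],A[6]; hi=5 → 7 5 11 2 3 12 13
A[mid]=7<12: swap A[0],A[0]; lo=1,mid=1 → 7 5 11 2 3 12 13
A[mid]=5<12: swap A[1],A[1]; lo=2,mid=2 → 7 5 11 2 3 12 13
A[mid]=11<12: swap A[2],A[2]; lo=3,mid=3 → 7 5 11 2 3 12 13
A[mid]=2<12: swap A[3],A[3]; lo=4,mid=4 → 7 5 11 2 3 12 13
A[mid]=3<12: swap A[4],A[4]; lo=5,mid=5 → 7 5 11 2 3 12 13
A[mid]=12=12: mid=6
end: lo=5, hi=5; A = 7 5 11 2 3 12 13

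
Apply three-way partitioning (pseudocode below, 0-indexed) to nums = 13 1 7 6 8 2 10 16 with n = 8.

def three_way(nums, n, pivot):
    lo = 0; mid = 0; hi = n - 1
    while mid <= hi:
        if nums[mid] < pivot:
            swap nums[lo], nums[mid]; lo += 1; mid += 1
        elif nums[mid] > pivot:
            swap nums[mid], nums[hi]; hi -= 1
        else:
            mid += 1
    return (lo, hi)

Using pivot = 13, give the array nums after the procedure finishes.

lo=0 mid=0 hi=7
13=13: mid=1
1<13: swap(0,1), lo=1 mid=2 ⇒ 1 13 7 6 8 2 10 16
7<13: swap(1,2), lo=2 mid=3 ⇒ 1 7 13 6 8 2 10 16
6<13: swap(2,3), lo=3 mid=4 ⇒ 1 7 6 13 8 2 10 16
8<13: swap(3,4), lo=4 mid=5 ⇒ 1 7 6 8 13 2 10 16
2<13: swap(4,5), lo=5 mid=6 ⇒ 1 7 6 8 2 13 10 16
10<13: swap(5,6), lo=6 mid=7 ⇒ 1 7 6 8 2 10 13 16
16>13: swap(7,7), hi=6 ⇒ 1 7 6 8 2 10 13 16
done. lo=6 hi=6; nums=1 7 6 8 2 10 13 16

1 7 6 8 2 10 13 16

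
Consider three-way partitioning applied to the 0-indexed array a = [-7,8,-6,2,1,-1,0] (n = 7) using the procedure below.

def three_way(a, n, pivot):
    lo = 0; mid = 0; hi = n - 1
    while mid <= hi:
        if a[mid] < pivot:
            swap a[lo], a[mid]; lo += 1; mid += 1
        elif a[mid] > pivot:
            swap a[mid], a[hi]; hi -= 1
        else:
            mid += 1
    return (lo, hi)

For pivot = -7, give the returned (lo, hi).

(0, 0)

lo=0 mid=0 hi=6
-7=-7: mid=1
8>-7: swap(1,6), hi=5 ⇒ [-7,0,-6,2,1,-1,8]
0>-7: swap(1,5), hi=4 ⇒ [-7,-1,-6,2,1,0,8]
-1>-7: swap(1,4), hi=3 ⇒ [-7,1,-6,2,-1,0,8]
1>-7: swap(1,3), hi=2 ⇒ [-7,2,-6,1,-1,0,8]
2>-7: swap(1,2), hi=1 ⇒ [-7,-6,2,1,-1,0,8]
-6>-7: swap(1,1), hi=0 ⇒ [-7,-6,2,1,-1,0,8]
done. lo=0 hi=0; a=[-7,-6,2,1,-1,0,8]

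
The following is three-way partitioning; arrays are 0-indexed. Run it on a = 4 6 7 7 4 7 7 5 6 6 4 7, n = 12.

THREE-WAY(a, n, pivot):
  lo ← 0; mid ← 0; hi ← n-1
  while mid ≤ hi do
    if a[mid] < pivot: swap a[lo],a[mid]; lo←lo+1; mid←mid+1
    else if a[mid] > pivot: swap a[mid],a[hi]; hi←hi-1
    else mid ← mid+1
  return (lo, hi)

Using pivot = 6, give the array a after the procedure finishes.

4 4 4 5 6 6 6 7 7 7 7 7

pivot = 6; lo=0, mid=0, hi=11
a[mid]=4<6: swap a[0],a[0]; lo=1,mid=1 → 4 6 7 7 4 7 7 5 6 6 4 7
a[mid]=6=6: mid=2
a[mid]=7>6: swap a[2],a[11]; hi=10 → 4 6 7 7 4 7 7 5 6 6 4 7
a[mid]=7>6: swap a[2],a[10]; hi=9 → 4 6 4 7 4 7 7 5 6 6 7 7
a[mid]=4<6: swap a[1],a[2]; lo=2,mid=3 → 4 4 6 7 4 7 7 5 6 6 7 7
a[mid]=7>6: swap a[3],a[9]; hi=8 → 4 4 6 6 4 7 7 5 6 7 7 7
a[mid]=6=6: mid=4
a[mid]=4<6: swap a[2],a[4]; lo=3,mid=5 → 4 4 4 6 6 7 7 5 6 7 7 7
a[mid]=7>6: swap a[5],a[8]; hi=7 → 4 4 4 6 6 6 7 5 7 7 7 7
a[mid]=6=6: mid=6
a[mid]=7>6: swap a[6],a[7]; hi=6 → 4 4 4 6 6 6 5 7 7 7 7 7
a[mid]=5<6: swap a[3],a[6]; lo=4,mid=7 → 4 4 4 5 6 6 6 7 7 7 7 7
end: lo=4, hi=6; a = 4 4 4 5 6 6 6 7 7 7 7 7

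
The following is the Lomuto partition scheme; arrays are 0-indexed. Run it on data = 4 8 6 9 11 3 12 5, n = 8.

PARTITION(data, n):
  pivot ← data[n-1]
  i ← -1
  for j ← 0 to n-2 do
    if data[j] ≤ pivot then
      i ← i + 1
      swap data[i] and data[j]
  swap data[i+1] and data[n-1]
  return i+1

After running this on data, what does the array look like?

pivot = data[7] = 5; i = -1
j=0: data[0]=4 ≤ 5 → i=0, swap data[0],data[0] (no change) → 4 8 6 9 11 3 12 5
j=1: data[1]=8 > 5 → no swap
j=2: data[2]=6 > 5 → no swap
j=3: data[3]=9 > 5 → no swap
j=4: data[4]=11 > 5 → no swap
j=5: data[5]=3 ≤ 5 → i=1, swap data[1],data[5] → 4 3 6 9 11 8 12 5
j=6: data[6]=12 > 5 → no swap
final swap data[2],data[7] → 4 3 5 9 11 8 12 6; return 2

4 3 5 9 11 8 12 6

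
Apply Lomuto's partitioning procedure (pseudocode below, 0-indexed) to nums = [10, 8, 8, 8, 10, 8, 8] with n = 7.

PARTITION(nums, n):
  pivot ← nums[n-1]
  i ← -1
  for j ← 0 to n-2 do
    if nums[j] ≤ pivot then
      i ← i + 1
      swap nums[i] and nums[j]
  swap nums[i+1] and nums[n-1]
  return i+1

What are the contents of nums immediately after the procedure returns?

pivot=8, i=-1
j=0: 10>8, skip
j=1: 8≤8, i=0, swap(0,1) ⇒ [8, 10, 8, 8, 10, 8, 8]
j=2: 8≤8, i=1, swap(1,2) ⇒ [8, 8, 10, 8, 10, 8, 8]
j=3: 8≤8, i=2, swap(2,3) ⇒ [8, 8, 8, 10, 10, 8, 8]
j=4: 10>8, skip
j=5: 8≤8, i=3, swap(3,5) ⇒ [8, 8, 8, 8, 10, 10, 8]
swap(4,6) ⇒ [8, 8, 8, 8, 8, 10, 10]; return 4

[8, 8, 8, 8, 8, 10, 10]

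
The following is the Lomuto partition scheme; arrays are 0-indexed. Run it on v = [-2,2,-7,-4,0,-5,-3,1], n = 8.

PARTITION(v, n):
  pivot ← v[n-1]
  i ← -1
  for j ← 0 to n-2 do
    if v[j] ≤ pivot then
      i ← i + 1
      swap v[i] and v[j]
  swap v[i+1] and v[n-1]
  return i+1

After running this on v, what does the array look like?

[-2,-7,-4,0,-5,-3,1,2]

pivot = v[7] = 1; i = -1
j=0: v[0]=-2 ≤ 1 → i=0, swap v[0],v[0] (no change) → [-2,2,-7,-4,0,-5,-3,1]
j=1: v[1]=2 > 1 → no swap
j=2: v[2]=-7 ≤ 1 → i=1, swap v[1],v[2] → [-2,-7,2,-4,0,-5,-3,1]
j=3: v[3]=-4 ≤ 1 → i=2, swap v[2],v[3] → [-2,-7,-4,2,0,-5,-3,1]
j=4: v[4]=0 ≤ 1 → i=3, swap v[3],v[4] → [-2,-7,-4,0,2,-5,-3,1]
j=5: v[5]=-5 ≤ 1 → i=4, swap v[4],v[5] → [-2,-7,-4,0,-5,2,-3,1]
j=6: v[6]=-3 ≤ 1 → i=5, swap v[5],v[6] → [-2,-7,-4,0,-5,-3,2,1]
final swap v[6],v[7] → [-2,-7,-4,0,-5,-3,1,2]; return 6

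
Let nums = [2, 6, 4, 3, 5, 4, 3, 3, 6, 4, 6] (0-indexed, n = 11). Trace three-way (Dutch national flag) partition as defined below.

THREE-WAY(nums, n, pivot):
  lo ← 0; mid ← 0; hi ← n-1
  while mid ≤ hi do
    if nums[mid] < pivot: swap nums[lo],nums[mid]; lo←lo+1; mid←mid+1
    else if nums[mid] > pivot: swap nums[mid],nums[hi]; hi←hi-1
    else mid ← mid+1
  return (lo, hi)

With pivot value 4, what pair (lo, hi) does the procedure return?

pivot = 4; lo=0, mid=0, hi=10
nums[mid]=2<4: swap nums[0],nums[0]; lo=1,mid=1 → [2, 6, 4, 3, 5, 4, 3, 3, 6, 4, 6]
nums[mid]=6>4: swap nums[1],nums[10]; hi=9 → [2, 6, 4, 3, 5, 4, 3, 3, 6, 4, 6]
nums[mid]=6>4: swap nums[1],nums[9]; hi=8 → [2, 4, 4, 3, 5, 4, 3, 3, 6, 6, 6]
nums[mid]=4=4: mid=2
nums[mid]=4=4: mid=3
nums[mid]=3<4: swap nums[1],nums[3]; lo=2,mid=4 → [2, 3, 4, 4, 5, 4, 3, 3, 6, 6, 6]
nums[mid]=5>4: swap nums[4],nums[8]; hi=7 → [2, 3, 4, 4, 6, 4, 3, 3, 5, 6, 6]
nums[mid]=6>4: swap nums[4],nums[7]; hi=6 → [2, 3, 4, 4, 3, 4, 3, 6, 5, 6, 6]
nums[mid]=3<4: swap nums[2],nums[4]; lo=3,mid=5 → [2, 3, 3, 4, 4, 4, 3, 6, 5, 6, 6]
nums[mid]=4=4: mid=6
nums[mid]=3<4: swap nums[3],nums[6]; lo=4,mid=7 → [2, 3, 3, 3, 4, 4, 4, 6, 5, 6, 6]
end: lo=4, hi=6; nums = [2, 3, 3, 3, 4, 4, 4, 6, 5, 6, 6]

(4, 6)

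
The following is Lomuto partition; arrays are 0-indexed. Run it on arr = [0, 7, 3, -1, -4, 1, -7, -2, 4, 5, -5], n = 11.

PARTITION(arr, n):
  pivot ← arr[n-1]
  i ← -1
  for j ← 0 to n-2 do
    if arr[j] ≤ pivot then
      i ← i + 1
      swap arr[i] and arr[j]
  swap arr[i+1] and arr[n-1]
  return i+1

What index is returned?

1

pivot=-5, i=-1
j=0: 0>-5, skip
j=1: 7>-5, skip
j=2: 3>-5, skip
j=3: -1>-5, skip
j=4: -4>-5, skip
j=5: 1>-5, skip
j=6: -7≤-5, i=0, swap(0,6) ⇒ [-7, 7, 3, -1, -4, 1, 0, -2, 4, 5, -5]
j=7: -2>-5, skip
j=8: 4>-5, skip
j=9: 5>-5, skip
swap(1,10) ⇒ [-7, -5, 3, -1, -4, 1, 0, -2, 4, 5, 7]; return 1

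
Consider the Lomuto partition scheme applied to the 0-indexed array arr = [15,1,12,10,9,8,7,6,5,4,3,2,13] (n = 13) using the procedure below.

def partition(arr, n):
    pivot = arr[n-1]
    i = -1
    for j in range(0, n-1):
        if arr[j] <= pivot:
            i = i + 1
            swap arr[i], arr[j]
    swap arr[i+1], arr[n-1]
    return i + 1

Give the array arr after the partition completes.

[1,12,10,9,8,7,6,5,4,3,2,13,15]

pivot=13, i=-1
j=0: 15>13, skip
j=1: 1≤13, i=0, swap(0,1) ⇒ [1,15,12,10,9,8,7,6,5,4,3,2,13]
j=2: 12≤13, i=1, swap(1,2) ⇒ [1,12,15,10,9,8,7,6,5,4,3,2,13]
j=3: 10≤13, i=2, swap(2,3) ⇒ [1,12,10,15,9,8,7,6,5,4,3,2,13]
j=4: 9≤13, i=3, swap(3,4) ⇒ [1,12,10,9,15,8,7,6,5,4,3,2,13]
j=5: 8≤13, i=4, swap(4,5) ⇒ [1,12,10,9,8,15,7,6,5,4,3,2,13]
j=6: 7≤13, i=5, swap(5,6) ⇒ [1,12,10,9,8,7,15,6,5,4,3,2,13]
j=7: 6≤13, i=6, swap(6,7) ⇒ [1,12,10,9,8,7,6,15,5,4,3,2,13]
j=8: 5≤13, i=7, swap(7,8) ⇒ [1,12,10,9,8,7,6,5,15,4,3,2,13]
j=9: 4≤13, i=8, swap(8,9) ⇒ [1,12,10,9,8,7,6,5,4,15,3,2,13]
j=10: 3≤13, i=9, swap(9,10) ⇒ [1,12,10,9,8,7,6,5,4,3,15,2,13]
j=11: 2≤13, i=10, swap(10,11) ⇒ [1,12,10,9,8,7,6,5,4,3,2,15,13]
swap(11,12) ⇒ [1,12,10,9,8,7,6,5,4,3,2,13,15]; return 11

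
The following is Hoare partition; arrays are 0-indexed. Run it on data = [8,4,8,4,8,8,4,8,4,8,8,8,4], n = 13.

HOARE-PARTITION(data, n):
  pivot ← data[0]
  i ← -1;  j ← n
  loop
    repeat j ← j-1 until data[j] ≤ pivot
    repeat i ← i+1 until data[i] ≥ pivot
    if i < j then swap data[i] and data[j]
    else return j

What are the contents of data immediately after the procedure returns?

pivot=8
j stops at 12 (4), i stops at 0 (8); swap ⇒ [4,4,8,4,8,8,4,8,4,8,8,8,8]
j stops at 11 (8), i stops at 2 (8); swap ⇒ [4,4,8,4,8,8,4,8,4,8,8,8,8]
j stops at 10 (8), i stops at 4 (8); swap ⇒ [4,4,8,4,8,8,4,8,4,8,8,8,8]
j stops at 9 (8), i stops at 5 (8); swap ⇒ [4,4,8,4,8,8,4,8,4,8,8,8,8]
j stops at 8 (4), i stops at 7 (8); swap ⇒ [4,4,8,4,8,8,4,4,8,8,8,8,8]
j stops at 7, i stops at 8; i≥j ⇒ return 7. data=[4,4,8,4,8,8,4,4,8,8,8,8,8]

[4,4,8,4,8,8,4,4,8,8,8,8,8]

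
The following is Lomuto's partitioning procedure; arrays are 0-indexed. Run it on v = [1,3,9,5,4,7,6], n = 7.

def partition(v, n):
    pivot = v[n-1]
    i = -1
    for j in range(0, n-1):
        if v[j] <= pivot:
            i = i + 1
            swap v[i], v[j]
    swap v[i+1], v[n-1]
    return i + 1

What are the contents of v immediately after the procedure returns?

pivot = v[6] = 6; i = -1
j=0: v[0]=1 ≤ 6 → i=0, swap v[0],v[0] (no change) → [1,3,9,5,4,7,6]
j=1: v[1]=3 ≤ 6 → i=1, swap v[1],v[1] (no change) → [1,3,9,5,4,7,6]
j=2: v[2]=9 > 6 → no swap
j=3: v[3]=5 ≤ 6 → i=2, swap v[2],v[3] → [1,3,5,9,4,7,6]
j=4: v[4]=4 ≤ 6 → i=3, swap v[3],v[4] → [1,3,5,4,9,7,6]
j=5: v[5]=7 > 6 → no swap
final swap v[4],v[6] → [1,3,5,4,6,7,9]; return 4

[1,3,5,4,6,7,9]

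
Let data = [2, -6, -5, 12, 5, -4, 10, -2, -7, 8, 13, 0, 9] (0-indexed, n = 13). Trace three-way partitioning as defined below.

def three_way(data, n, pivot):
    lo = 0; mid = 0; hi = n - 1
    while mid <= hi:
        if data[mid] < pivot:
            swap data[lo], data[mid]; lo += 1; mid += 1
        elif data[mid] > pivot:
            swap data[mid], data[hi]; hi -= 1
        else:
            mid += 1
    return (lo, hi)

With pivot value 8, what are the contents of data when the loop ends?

[2, -6, -5, 0, 5, -4, -2, -7, 8, 13, 10, 9, 12]

pivot = 8; lo=0, mid=0, hi=12
data[mid]=2<8: swap data[0],data[0]; lo=1,mid=1 → [2, -6, -5, 12, 5, -4, 10, -2, -7, 8, 13, 0, 9]
data[mid]=-6<8: swap data[1],data[1]; lo=2,mid=2 → [2, -6, -5, 12, 5, -4, 10, -2, -7, 8, 13, 0, 9]
data[mid]=-5<8: swap data[2],data[2]; lo=3,mid=3 → [2, -6, -5, 12, 5, -4, 10, -2, -7, 8, 13, 0, 9]
data[mid]=12>8: swap data[3],data[12]; hi=11 → [2, -6, -5, 9, 5, -4, 10, -2, -7, 8, 13, 0, 12]
data[mid]=9>8: swap data[3],data[11]; hi=10 → [2, -6, -5, 0, 5, -4, 10, -2, -7, 8, 13, 9, 12]
data[mid]=0<8: swap data[3],data[3]; lo=4,mid=4 → [2, -6, -5, 0, 5, -4, 10, -2, -7, 8, 13, 9, 12]
data[mid]=5<8: swap data[4],data[4]; lo=5,mid=5 → [2, -6, -5, 0, 5, -4, 10, -2, -7, 8, 13, 9, 12]
data[mid]=-4<8: swap data[5],data[5]; lo=6,mid=6 → [2, -6, -5, 0, 5, -4, 10, -2, -7, 8, 13, 9, 12]
data[mid]=10>8: swap data[6],data[10]; hi=9 → [2, -6, -5, 0, 5, -4, 13, -2, -7, 8, 10, 9, 12]
data[mid]=13>8: swap data[6],data[9]; hi=8 → [2, -6, -5, 0, 5, -4, 8, -2, -7, 13, 10, 9, 12]
data[mid]=8=8: mid=7
data[mid]=-2<8: swap data[6],data[7]; lo=7,mid=8 → [2, -6, -5, 0, 5, -4, -2, 8, -7, 13, 10, 9, 12]
data[mid]=-7<8: swap data[7],data[8]; lo=8,mid=9 → [2, -6, -5, 0, 5, -4, -2, -7, 8, 13, 10, 9, 12]
end: lo=8, hi=8; data = [2, -6, -5, 0, 5, -4, -2, -7, 8, 13, 10, 9, 12]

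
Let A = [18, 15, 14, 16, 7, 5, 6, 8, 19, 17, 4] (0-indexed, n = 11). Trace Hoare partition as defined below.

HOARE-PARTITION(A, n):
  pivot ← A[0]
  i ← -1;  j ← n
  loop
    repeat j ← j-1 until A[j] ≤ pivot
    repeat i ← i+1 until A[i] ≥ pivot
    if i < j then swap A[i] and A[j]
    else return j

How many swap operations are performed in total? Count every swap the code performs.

pivot=18
j stops at 10 (4), i stops at 0 (18); swap ⇒ [4, 15, 14, 16, 7, 5, 6, 8, 19, 17, 18]
j stops at 9 (17), i stops at 8 (19); swap ⇒ [4, 15, 14, 16, 7, 5, 6, 8, 17, 19, 18]
j stops at 8, i stops at 9; i≥j ⇒ return 8. A=[4, 15, 14, 16, 7, 5, 6, 8, 17, 19, 18]

2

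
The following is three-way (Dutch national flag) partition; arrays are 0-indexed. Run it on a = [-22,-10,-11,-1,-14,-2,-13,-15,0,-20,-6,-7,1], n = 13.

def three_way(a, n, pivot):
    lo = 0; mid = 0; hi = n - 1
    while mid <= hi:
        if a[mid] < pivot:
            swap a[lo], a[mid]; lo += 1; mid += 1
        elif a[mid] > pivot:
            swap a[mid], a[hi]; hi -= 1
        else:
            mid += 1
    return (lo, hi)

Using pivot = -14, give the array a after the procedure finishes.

[-22,-20,-15,-14,-2,-13,-1,0,-11,-6,-7,1,-10]

pivot = -14; lo=0, mid=0, hi=12
a[mid]=-22<-14: swap a[0],a[0]; lo=1,mid=1 → [-22,-10,-11,-1,-14,-2,-13,-15,0,-20,-6,-7,1]
a[mid]=-10>-14: swap a[1],a[12]; hi=11 → [-22,1,-11,-1,-14,-2,-13,-15,0,-20,-6,-7,-10]
a[mid]=1>-14: swap a[1],a[11]; hi=10 → [-22,-7,-11,-1,-14,-2,-13,-15,0,-20,-6,1,-10]
a[mid]=-7>-14: swap a[1],a[10]; hi=9 → [-22,-6,-11,-1,-14,-2,-13,-15,0,-20,-7,1,-10]
a[mid]=-6>-14: swap a[1],a[9]; hi=8 → [-22,-20,-11,-1,-14,-2,-13,-15,0,-6,-7,1,-10]
a[mid]=-20<-14: swap a[1],a[1]; lo=2,mid=2 → [-22,-20,-11,-1,-14,-2,-13,-15,0,-6,-7,1,-10]
a[mid]=-11>-14: swap a[2],a[8]; hi=7 → [-22,-20,0,-1,-14,-2,-13,-15,-11,-6,-7,1,-10]
a[mid]=0>-14: swap a[2],a[7]; hi=6 → [-22,-20,-15,-1,-14,-2,-13,0,-11,-6,-7,1,-10]
a[mid]=-15<-14: swap a[2],a[2]; lo=3,mid=3 → [-22,-20,-15,-1,-14,-2,-13,0,-11,-6,-7,1,-10]
a[mid]=-1>-14: swap a[3],a[6]; hi=5 → [-22,-20,-15,-13,-14,-2,-1,0,-11,-6,-7,1,-10]
a[mid]=-13>-14: swap a[3],a[5]; hi=4 → [-22,-20,-15,-2,-14,-13,-1,0,-11,-6,-7,1,-10]
a[mid]=-2>-14: swap a[3],a[4]; hi=3 → [-22,-20,-15,-14,-2,-13,-1,0,-11,-6,-7,1,-10]
a[mid]=-14=-14: mid=4
end: lo=3, hi=3; a = [-22,-20,-15,-14,-2,-13,-1,0,-11,-6,-7,1,-10]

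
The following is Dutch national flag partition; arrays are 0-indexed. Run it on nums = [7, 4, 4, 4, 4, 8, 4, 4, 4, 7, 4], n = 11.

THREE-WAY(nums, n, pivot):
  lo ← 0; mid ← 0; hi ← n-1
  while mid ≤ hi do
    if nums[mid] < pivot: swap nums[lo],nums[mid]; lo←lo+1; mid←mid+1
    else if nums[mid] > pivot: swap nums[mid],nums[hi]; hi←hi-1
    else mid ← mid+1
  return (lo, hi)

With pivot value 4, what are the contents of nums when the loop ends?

pivot = 4; lo=0, mid=0, hi=10
nums[mid]=7>4: swap nums[0],nums[10]; hi=9 → [4, 4, 4, 4, 4, 8, 4, 4, 4, 7, 7]
nums[mid]=4=4: mid=1
nums[mid]=4=4: mid=2
nums[mid]=4=4: mid=3
nums[mid]=4=4: mid=4
nums[mid]=4=4: mid=5
nums[mid]=8>4: swap nums[5],nums[9]; hi=8 → [4, 4, 4, 4, 4, 7, 4, 4, 4, 8, 7]
nums[mid]=7>4: swap nums[5],nums[8]; hi=7 → [4, 4, 4, 4, 4, 4, 4, 4, 7, 8, 7]
nums[mid]=4=4: mid=6
nums[mid]=4=4: mid=7
nums[mid]=4=4: mid=8
end: lo=0, hi=7; nums = [4, 4, 4, 4, 4, 4, 4, 4, 7, 8, 7]

[4, 4, 4, 4, 4, 4, 4, 4, 7, 8, 7]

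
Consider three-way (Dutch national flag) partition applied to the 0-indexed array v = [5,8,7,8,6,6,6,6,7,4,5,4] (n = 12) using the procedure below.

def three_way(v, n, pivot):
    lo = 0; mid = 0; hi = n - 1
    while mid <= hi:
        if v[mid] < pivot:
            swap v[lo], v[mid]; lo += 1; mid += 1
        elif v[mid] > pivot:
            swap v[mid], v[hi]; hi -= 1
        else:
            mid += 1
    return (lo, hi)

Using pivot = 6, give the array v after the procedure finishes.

pivot = 6; lo=0, mid=0, hi=11
v[mid]=5<6: swap v[0],v[0]; lo=1,mid=1 → [5,8,7,8,6,6,6,6,7,4,5,4]
v[mid]=8>6: swap v[1],v[11]; hi=10 → [5,4,7,8,6,6,6,6,7,4,5,8]
v[mid]=4<6: swap v[1],v[1]; lo=2,mid=2 → [5,4,7,8,6,6,6,6,7,4,5,8]
v[mid]=7>6: swap v[2],v[10]; hi=9 → [5,4,5,8,6,6,6,6,7,4,7,8]
v[mid]=5<6: swap v[2],v[2]; lo=3,mid=3 → [5,4,5,8,6,6,6,6,7,4,7,8]
v[mid]=8>6: swap v[3],v[9]; hi=8 → [5,4,5,4,6,6,6,6,7,8,7,8]
v[mid]=4<6: swap v[3],v[3]; lo=4,mid=4 → [5,4,5,4,6,6,6,6,7,8,7,8]
v[mid]=6=6: mid=5
v[mid]=6=6: mid=6
v[mid]=6=6: mid=7
v[mid]=6=6: mid=8
v[mid]=7>6: swap v[8],v[8]; hi=7 → [5,4,5,4,6,6,6,6,7,8,7,8]
end: lo=4, hi=7; v = [5,4,5,4,6,6,6,6,7,8,7,8]

[5,4,5,4,6,6,6,6,7,8,7,8]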